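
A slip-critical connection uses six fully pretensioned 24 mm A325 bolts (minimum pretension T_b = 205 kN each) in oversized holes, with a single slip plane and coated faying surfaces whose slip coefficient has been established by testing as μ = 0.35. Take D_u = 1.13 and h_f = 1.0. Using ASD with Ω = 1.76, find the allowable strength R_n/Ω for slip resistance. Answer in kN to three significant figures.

R_n = μ · D_u · h_f · T_b · n_s · n_b = 0.35 × 1.13 × 1.0 × 205 × 1 × 6 = 486.5 kN.
Allowable strength R_n/Ω = 486.5 / 1.76 = 276 kN.

276 kN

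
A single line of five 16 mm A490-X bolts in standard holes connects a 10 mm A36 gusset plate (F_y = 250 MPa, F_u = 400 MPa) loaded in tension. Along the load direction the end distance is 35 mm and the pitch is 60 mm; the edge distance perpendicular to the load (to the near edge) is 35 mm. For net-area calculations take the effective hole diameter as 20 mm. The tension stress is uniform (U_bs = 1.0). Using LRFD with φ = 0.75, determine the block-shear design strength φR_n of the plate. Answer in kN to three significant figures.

Shear plane L_v = 35 + 4·60 = 275 mm; A_gv = 275 × 10 = 2750 mm².
A_nv = (275 − 4.5·20) × 10 = 1850 mm².
A_nt = (35 − 0.5·20) × 10 = 250 mm².
0.6 F_u A_nv = 444 kN; 0.6 F_y A_gv = 412.5 kN → shear yielding governs the shear term.
R_n = 412.5 + 1.0 × 400 × 250 / 1000 = 512.5 kN.
Design strength φR_n = 0.75 × 512.5 = 384 kN.

384 kN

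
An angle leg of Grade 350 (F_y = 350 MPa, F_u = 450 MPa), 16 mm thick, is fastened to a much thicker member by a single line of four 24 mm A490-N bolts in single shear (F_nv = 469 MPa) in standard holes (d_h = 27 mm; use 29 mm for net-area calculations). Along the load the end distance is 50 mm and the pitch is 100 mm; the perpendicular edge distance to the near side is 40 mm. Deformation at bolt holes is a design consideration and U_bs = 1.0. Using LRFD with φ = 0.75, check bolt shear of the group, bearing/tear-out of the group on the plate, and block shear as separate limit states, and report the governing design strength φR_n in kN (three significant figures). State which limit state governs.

Bolt shear: A_b = π·24²/4 = 452.4 mm²; R_n = 469 × 452.4 × 4 × 1 / 1000 = 848.7 kN → 0.75 × 848.7 = 637 kN.
Bearing: edge l_c = 36.5, r_n = 315.4 kN; interior l_c = 73, r_n = 414.7 kN; R_n = 315.4 + 3·414.7 = 1560 kN → 1170 kN.
Block shear: A_gv = 5600, A_nv = 3976, A_nt = 408 mm²; R_n = min(0.6F_uA_nv, 0.6F_yA_gv) + U_bs·F_u·A_nt = 1257 kN → 943 kN.
Bolt shear governs: 637 kN.

637 kN (bolt shear governs)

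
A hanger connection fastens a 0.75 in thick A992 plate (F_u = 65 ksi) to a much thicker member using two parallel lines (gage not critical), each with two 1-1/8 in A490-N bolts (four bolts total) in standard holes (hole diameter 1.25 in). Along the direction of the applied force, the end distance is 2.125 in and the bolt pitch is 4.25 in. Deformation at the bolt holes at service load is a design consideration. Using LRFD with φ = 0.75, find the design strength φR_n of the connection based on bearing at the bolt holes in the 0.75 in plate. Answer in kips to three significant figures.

Per bolt r_n = 1.2 l_c t F_u ≤ 2.4 d t F_u; upper limit = 2.4 × 1.125 × 0.75 × 65 = 131.6 kips.
Edge bolt: l_c = 2.125 − 1.25/2 = 1.5 in → 1.2 × 1.5 × 0.75 × 65 = 87.75 → r_n = 87.75 kips.
Interior bolts: l_c = 4.25 − 1.25 = 3 in → 1.2 × 3 × 0.75 × 65 = 175.5 → r_n = 131.6 kips.
R_n = 2 × 87.75 + 2 × 131.6 = 438.8 kips.
Design strength φR_n = 0.75 × 438.8 = 329 kips.

329 kips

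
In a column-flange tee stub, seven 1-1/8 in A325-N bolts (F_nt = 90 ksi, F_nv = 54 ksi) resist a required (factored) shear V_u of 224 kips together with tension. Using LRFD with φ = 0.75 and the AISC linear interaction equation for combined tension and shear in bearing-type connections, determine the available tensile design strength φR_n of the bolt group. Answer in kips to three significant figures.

A_b = π·1.125²/4 = 0.994 in²; f_rv = 224 / (7 × 0.994) = 32.19 ksi.
F'_nt = 1.3 F_nt − (F_nt / φF_nv) f_rv = 1.3·90 − (90/(0.75·54))·32.19 = 45.46 ksi, capped at F_nt → F'_nt = 45.46 ksi.
R_n = F'_nt · A_b · n = 45.46 × 0.994 × 7 = 316.3 kips.
Design strength φR_n = 0.75 × 316.3 = 237 kips.

237 kips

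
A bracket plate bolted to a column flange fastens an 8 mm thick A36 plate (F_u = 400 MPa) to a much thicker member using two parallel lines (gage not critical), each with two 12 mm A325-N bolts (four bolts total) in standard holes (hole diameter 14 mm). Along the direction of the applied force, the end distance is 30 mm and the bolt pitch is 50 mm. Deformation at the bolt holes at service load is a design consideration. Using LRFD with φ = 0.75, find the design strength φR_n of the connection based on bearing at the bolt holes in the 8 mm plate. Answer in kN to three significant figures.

Per bolt r_n = 1.2 l_c t F_u ≤ 2.4 d t F_u; upper limit = 2.4 × 12 × 8 × 400 / 1000 = 92.16 kN.
Edge bolt: l_c = 30 − 14/2 = 23 mm → 1.2 × 23 × 8 × 400 / 1000 = 88.32 → r_n = 88.32 kN.
Interior bolts: l_c = 50 − 14 = 36 mm → 1.2 × 36 × 8 × 400 / 1000 = 138.2 → r_n = 92.16 kN.
R_n = 2 × 88.32 + 2 × 92.16 = 361 kN.
Design strength φR_n = 0.75 × 361 = 271 kN.

271 kN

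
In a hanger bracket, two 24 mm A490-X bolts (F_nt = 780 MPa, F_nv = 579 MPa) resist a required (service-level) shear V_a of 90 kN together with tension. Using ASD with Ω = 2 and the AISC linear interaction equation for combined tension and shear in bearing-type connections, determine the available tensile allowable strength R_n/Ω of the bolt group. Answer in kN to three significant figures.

A_b = π·24²/4 = 452.4 mm²; f_rv = 90 × 1000 / (2 × 452.4) = 99.47 MPa.
F'_nt = 1.3 F_nt − (Ω F_nt / F_nv) f_rv = 1.3·780 − (2·780/579)·99.47 = 746 MPa, capped at F_nt → F'_nt = 746 MPa.
R_n = F'_nt · A_b · n = 746 × 452.4 × 2 / 1000 = 675 kN.
Allowable strength R_n/Ω = 675 / 2 = 337 kN.

337 kN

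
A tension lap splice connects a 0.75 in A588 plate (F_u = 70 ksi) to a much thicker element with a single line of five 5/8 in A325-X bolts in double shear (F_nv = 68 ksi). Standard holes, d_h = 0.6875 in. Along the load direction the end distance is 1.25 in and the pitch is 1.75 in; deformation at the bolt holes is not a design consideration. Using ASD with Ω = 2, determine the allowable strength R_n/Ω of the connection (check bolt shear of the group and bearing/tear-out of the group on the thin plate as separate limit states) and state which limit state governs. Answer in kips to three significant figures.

Bolt shear: A_b = π·0.625²/4 = 0.3068 in²; R_n = 68 × 0.3068 × 5 × 2 = 208.6 kips → 208.6 / 2 = 104 kips.
Bearing (1.5 l_c t F_u ≤ 3.0 d t F_u): upper limit = 3.0·0.625·0.75·70 = 98.44 kips.
  Edge l_c = 1.25 − 0.6875/2 = 0.9062 → r_n = 71.37 kips; interior l_c = 1.75 − 0.6875 = 1.062 → r_n = 83.67 kips.
  R_n,bearing = 1·71.37 + 4·83.67 = 406.1 kips → 406.1 / 2 = 203 kips.
Bolt shear governs: 104 kips.

104 kips (bolt shear governs)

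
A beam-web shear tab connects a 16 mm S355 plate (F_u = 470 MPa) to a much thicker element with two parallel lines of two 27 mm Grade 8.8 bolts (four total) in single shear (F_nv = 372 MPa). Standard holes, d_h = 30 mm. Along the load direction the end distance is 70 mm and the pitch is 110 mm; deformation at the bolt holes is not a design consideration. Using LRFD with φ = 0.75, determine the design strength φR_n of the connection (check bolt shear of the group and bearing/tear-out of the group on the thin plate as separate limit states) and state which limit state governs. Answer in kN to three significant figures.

Bolt shear: A_b = π·27²/4 = 572.6 mm²; R_n = 372 × 572.6 × 4 × 1 / 1000 = 852 kN → 0.75 × 852 = 639 kN.
Bearing (1.5 l_c t F_u ≤ 3.0 d t F_u): upper limit = 3.0·27·16·470 / 1000 = 609.1 kN.
  Edge l_c = 70 − 30/2 = 55 → r_n = 609.1 kN; interior l_c = 110 − 30 = 80 → r_n = 609.1 kN.
  R_n,bearing = 2·609.1 + 2·609.1 = 2436 kN → 0.75 × 2436 = 1830 kN.
Bolt shear governs: 639 kN.

639 kN (bolt shear governs)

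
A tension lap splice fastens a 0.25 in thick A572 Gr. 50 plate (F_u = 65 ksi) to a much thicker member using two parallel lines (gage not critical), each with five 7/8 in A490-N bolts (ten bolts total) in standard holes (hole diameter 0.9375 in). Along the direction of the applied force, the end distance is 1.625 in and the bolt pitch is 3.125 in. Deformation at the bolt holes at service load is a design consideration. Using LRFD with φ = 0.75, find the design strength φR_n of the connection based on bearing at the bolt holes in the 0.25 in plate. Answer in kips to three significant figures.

239 kips

Per bolt r_n = 1.2 l_c t F_u ≤ 2.4 d t F_u; upper limit = 2.4 × 0.875 × 0.25 × 65 = 34.12 kips.
Edge bolt: l_c = 1.625 − 0.9375/2 = 1.156 in → 1.2 × 1.156 × 0.25 × 65 = 22.55 → r_n = 22.55 kips.
Interior bolts: l_c = 3.125 − 0.9375 = 2.188 in → 1.2 × 2.188 × 0.25 × 65 = 42.66 → r_n = 34.12 kips.
R_n = 2 × 22.55 + 8 × 34.12 = 318.1 kips.
Design strength φR_n = 0.75 × 318.1 = 239 kips.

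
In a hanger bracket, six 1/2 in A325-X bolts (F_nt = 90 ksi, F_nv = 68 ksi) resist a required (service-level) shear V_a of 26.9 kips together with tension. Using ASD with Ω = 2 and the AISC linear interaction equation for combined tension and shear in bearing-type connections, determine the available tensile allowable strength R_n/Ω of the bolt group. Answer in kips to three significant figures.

A_b = π·0.5²/4 = 0.1963 in²; f_rv = 26.9 / (6 × 0.1963) = 22.83 ksi.
F'_nt = 1.3 F_nt − (Ω F_nt / F_nv) f_rv = 1.3·90 − (2·90/68)·22.83 = 56.56 ksi, capped at F_nt → F'_nt = 56.56 ksi.
R_n = F'_nt · A_b · n = 56.56 × 0.1963 × 6 = 66.63 kips.
Allowable strength R_n/Ω = 66.63 / 2 = 33.3 kips.

33.3 kips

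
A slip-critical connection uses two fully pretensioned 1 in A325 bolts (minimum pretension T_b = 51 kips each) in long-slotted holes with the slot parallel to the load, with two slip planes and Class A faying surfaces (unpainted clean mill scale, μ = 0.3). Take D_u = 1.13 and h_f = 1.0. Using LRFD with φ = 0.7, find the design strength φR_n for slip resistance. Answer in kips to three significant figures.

48.4 kips

R_n = μ · D_u · h_f · T_b · n_s · n_b = 0.3 × 1.13 × 1.0 × 51 × 2 × 2 = 69.16 kips.
Design strength φR_n = 0.7 × 69.16 = 48.4 kips.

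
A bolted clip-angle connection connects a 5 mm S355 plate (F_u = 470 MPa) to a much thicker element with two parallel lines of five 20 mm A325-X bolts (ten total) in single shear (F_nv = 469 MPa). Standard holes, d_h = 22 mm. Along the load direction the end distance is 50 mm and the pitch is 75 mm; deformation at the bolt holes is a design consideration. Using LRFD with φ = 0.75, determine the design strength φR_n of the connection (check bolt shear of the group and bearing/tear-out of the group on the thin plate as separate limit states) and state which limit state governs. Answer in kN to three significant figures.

842 kN (bearing governs)

Bolt shear: A_b = π·20²/4 = 314.2 mm²; R_n = 469 × 314.2 × 10 × 1 / 1000 = 1473 kN → 0.75 × 1473 = 1110 kN.
Bearing (1.2 l_c t F_u ≤ 2.4 d t F_u): upper limit = 2.4·20·5·470 / 1000 = 112.8 kN.
  Edge l_c = 50 − 22/2 = 39 → r_n = 110 kN; interior l_c = 75 − 22 = 53 → r_n = 112.8 kN.
  R_n,bearing = 2·110 + 8·112.8 = 1122 kN → 0.75 × 1122 = 842 kN.
Bearing governs: 842 kN.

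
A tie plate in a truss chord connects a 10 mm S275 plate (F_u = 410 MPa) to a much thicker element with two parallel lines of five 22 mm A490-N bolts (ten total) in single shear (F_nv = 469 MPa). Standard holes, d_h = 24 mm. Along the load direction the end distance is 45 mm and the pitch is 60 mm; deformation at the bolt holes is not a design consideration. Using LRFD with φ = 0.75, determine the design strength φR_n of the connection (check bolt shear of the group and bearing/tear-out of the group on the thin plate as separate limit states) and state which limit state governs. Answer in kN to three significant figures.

Bolt shear: A_b = π·22²/4 = 380.1 mm²; R_n = 469 × 380.1 × 10 × 1 / 1000 = 1783 kN → 0.75 × 1783 = 1340 kN.
Bearing (1.5 l_c t F_u ≤ 3.0 d t F_u): upper limit = 3.0·22·10·410 / 1000 = 270.6 kN.
  Edge l_c = 45 − 24/2 = 33 → r_n = 203 kN; interior l_c = 60 − 24 = 36 → r_n = 221.4 kN.
  R_n,bearing = 2·203 + 8·221.4 = 2177 kN → 0.75 × 2177 = 1630 kN.
Bolt shear governs: 1340 kN.

1340 kN (bolt shear governs)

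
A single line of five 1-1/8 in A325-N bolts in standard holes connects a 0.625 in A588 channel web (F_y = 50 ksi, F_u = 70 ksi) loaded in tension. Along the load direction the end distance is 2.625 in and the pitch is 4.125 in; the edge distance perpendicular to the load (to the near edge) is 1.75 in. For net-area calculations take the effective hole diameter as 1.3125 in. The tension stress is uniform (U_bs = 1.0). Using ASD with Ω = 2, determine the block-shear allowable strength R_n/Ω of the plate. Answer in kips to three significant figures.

Shear plane L_v = 2.625 + 4·4.125 = 19.12 in; A_gv = 19.12 × 0.625 = 11.95 in².
A_nv = (19.12 − 4.5·1.3125) × 0.625 = 8.262 in².
A_nt = (1.75 − 0.5·1.3125) × 0.625 = 0.6836 in².
0.6 F_u A_nv = 347 kips; 0.6 F_y A_gv = 358.6 kips → shear rupture governs the shear term.
R_n = 347 + 1.0 × 70 × 0.6836 = 394.8 kips.
Allowable strength R_n/Ω = 394.8 / 2 = 197 kips.

197 kips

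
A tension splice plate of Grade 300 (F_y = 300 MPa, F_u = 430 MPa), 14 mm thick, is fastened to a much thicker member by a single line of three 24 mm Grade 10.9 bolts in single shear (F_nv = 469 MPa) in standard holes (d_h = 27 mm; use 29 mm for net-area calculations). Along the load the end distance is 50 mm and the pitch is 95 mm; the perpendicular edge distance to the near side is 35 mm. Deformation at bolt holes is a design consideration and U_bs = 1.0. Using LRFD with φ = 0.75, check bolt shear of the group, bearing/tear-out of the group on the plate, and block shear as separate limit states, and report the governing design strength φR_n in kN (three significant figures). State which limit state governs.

Bolt shear: A_b = π·24²/4 = 452.4 mm²; R_n = 469 × 452.4 × 3 × 1 / 1000 = 636.5 kN → 0.75 × 636.5 = 477 kN.
Bearing: edge l_c = 36.5, r_n = 263.7 kN; interior l_c = 68, r_n = 346.8 kN; R_n = 263.7 + 2·346.8 = 957.2 kN → 718 kN.
Block shear: A_gv = 3360, A_nv = 2345, A_nt = 287 mm²; R_n = min(0.6F_uA_nv, 0.6F_yA_gv) + U_bs·F_u·A_nt = 728.2 kN → 546 kN.
Bolt shear governs: 477 kN.

477 kN (bolt shear governs)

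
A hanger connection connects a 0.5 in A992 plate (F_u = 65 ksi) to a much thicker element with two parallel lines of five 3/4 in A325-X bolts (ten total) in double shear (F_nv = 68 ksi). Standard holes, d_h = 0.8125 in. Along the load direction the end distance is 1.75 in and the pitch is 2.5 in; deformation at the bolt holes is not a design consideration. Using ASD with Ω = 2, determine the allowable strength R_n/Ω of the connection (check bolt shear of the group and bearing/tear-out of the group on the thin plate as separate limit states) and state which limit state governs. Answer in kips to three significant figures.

Bolt shear: A_b = π·0.75²/4 = 0.4418 in²; R_n = 68 × 0.4418 × 10 × 2 = 600.8 kips → 600.8 / 2 = 300 kips.
Bearing (1.5 l_c t F_u ≤ 3.0 d t F_u): upper limit = 3.0·0.75·0.5·65 = 73.12 kips.
  Edge l_c = 1.75 − 0.8125/2 = 1.344 → r_n = 65.51 kips; interior l_c = 2.5 − 0.8125 = 1.688 → r_n = 73.12 kips.
  R_n,bearing = 2·65.51 + 8·73.12 = 716 kips → 716 / 2 = 358 kips.
Bolt shear governs: 300 kips.

300 kips (bolt shear governs)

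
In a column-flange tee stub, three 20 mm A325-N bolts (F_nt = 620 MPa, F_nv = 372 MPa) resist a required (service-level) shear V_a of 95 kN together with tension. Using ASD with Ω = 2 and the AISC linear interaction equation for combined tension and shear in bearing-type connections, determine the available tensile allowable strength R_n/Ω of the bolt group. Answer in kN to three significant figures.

221 kN

A_b = π·20²/4 = 314.2 mm²; f_rv = 95 × 1000 / (3 × 314.2) = 100.8 MPa.
F'_nt = 1.3 F_nt − (Ω F_nt / F_nv) f_rv = 1.3·620 − (2·620/372)·100.8 = 470 MPa, capped at F_nt → F'_nt = 470 MPa.
R_n = F'_nt · A_b · n = 470 × 314.2 × 3 / 1000 = 443 kN.
Allowable strength R_n/Ω = 443 / 2 = 221 kN.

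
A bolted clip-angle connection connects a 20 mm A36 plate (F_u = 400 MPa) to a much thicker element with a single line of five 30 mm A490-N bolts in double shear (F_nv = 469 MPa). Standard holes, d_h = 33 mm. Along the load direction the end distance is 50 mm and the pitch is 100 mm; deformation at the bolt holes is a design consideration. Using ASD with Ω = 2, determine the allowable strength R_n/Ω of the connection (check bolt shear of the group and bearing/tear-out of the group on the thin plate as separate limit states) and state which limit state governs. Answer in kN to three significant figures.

1310 kN (bearing governs)

Bolt shear: A_b = π·30²/4 = 706.9 mm²; R_n = 469 × 706.9 × 5 × 2 / 1000 = 3315 kN → 3315 / 2 = 1660 kN.
Bearing (1.2 l_c t F_u ≤ 2.4 d t F_u): upper limit = 2.4·30·20·400 / 1000 = 576 kN.
  Edge l_c = 50 − 33/2 = 33.5 → r_n = 321.6 kN; interior l_c = 100 − 33 = 67 → r_n = 576 kN.
  R_n,bearing = 1·321.6 + 4·576 = 2626 kN → 2626 / 2 = 1310 kN.
Bearing governs: 1310 kN.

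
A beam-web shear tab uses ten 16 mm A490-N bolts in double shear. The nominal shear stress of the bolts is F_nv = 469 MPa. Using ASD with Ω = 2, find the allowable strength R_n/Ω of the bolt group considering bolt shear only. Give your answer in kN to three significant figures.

943 kN

A_b = π × 16² / 4 = 201.1 mm².
R_n = F_nv · A_b · n · n_s = 469 × 201.1 × 10 × 2 / 1000 = 1886 kN.
Allowable strength R_n/Ω = 1886 / 2 = 943 kN.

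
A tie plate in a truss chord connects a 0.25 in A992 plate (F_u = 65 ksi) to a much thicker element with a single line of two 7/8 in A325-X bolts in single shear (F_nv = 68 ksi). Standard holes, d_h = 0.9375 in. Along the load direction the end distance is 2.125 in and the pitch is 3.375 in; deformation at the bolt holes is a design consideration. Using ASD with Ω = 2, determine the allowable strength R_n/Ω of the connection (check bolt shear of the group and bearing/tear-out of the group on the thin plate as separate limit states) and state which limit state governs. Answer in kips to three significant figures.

33.2 kips (bearing governs)

Bolt shear: A_b = π·0.875²/4 = 0.6013 in²; R_n = 68 × 0.6013 × 2 × 1 = 81.78 kips → 81.78 / 2 = 40.9 kips.
Bearing (1.2 l_c t F_u ≤ 2.4 d t F_u): upper limit = 2.4·0.875·0.25·65 = 34.12 kips.
  Edge l_c = 2.125 − 0.9375/2 = 1.656 → r_n = 32.3 kips; interior l_c = 3.375 − 0.9375 = 2.438 → r_n = 34.12 kips.
  R_n,bearing = 1·32.3 + 1·34.12 = 66.42 kips → 66.42 / 2 = 33.2 kips.
Bearing governs: 33.2 kips.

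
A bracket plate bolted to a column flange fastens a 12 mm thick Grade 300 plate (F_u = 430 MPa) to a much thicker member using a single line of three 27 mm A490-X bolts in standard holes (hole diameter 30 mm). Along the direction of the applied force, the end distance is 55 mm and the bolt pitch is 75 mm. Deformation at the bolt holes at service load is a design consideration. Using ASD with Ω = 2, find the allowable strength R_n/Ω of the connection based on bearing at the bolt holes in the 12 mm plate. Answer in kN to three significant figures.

Per bolt r_n = 1.2 l_c t F_u ≤ 2.4 d t F_u; upper limit = 2.4 × 27 × 12 × 430 / 1000 = 334.4 kN.
Edge bolt: l_c = 55 − 30/2 = 40 mm → 1.2 × 40 × 12 × 430 / 1000 = 247.7 → r_n = 247.7 kN.
Interior bolts: l_c = 75 − 30 = 45 mm → 1.2 × 45 × 12 × 430 / 1000 = 278.6 → r_n = 278.6 kN.
R_n = 1 × 247.7 + 2 × 278.6 = 805 kN.
Allowable strength R_n/Ω = 805 / 2 = 402 kN.

402 kN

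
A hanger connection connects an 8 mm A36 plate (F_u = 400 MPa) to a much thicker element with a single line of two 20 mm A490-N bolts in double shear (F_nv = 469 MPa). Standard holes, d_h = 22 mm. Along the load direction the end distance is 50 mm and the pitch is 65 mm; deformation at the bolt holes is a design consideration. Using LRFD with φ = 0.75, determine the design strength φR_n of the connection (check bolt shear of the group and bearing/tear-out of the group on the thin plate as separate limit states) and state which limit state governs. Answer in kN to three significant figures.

228 kN (bearing governs)

Bolt shear: A_b = π·20²/4 = 314.2 mm²; R_n = 469 × 314.2 × 2 × 2 / 1000 = 589.4 kN → 0.75 × 589.4 = 442 kN.
Bearing (1.2 l_c t F_u ≤ 2.4 d t F_u): upper limit = 2.4·20·8·400 / 1000 = 153.6 kN.
  Edge l_c = 50 − 22/2 = 39 → r_n = 149.8 kN; interior l_c = 65 − 22 = 43 → r_n = 153.6 kN.
  R_n,bearing = 1·149.8 + 1·153.6 = 303.4 kN → 0.75 × 303.4 = 228 kN.
Bearing governs: 228 kN.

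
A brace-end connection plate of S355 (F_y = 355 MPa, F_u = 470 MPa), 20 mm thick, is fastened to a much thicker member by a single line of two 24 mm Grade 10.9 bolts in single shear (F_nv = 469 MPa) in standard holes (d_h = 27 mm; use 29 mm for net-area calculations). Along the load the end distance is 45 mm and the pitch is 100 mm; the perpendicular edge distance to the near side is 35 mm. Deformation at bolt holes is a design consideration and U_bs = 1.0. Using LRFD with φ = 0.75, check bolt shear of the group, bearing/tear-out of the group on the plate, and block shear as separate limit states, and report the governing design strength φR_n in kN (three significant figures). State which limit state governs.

Bolt shear: A_b = π·24²/4 = 452.4 mm²; R_n = 469 × 452.4 × 2 × 1 / 1000 = 424.3 kN → 0.75 × 424.3 = 318 kN.
Bearing: edge l_c = 31.5, r_n = 355.3 kN; interior l_c = 73, r_n = 541.4 kN; R_n = 355.3 + 1·541.4 = 896.8 kN → 673 kN.
Block shear: A_gv = 2900, A_nv = 2030, A_nt = 410 mm²; R_n = min(0.6F_uA_nv, 0.6F_yA_gv) + U_bs·F_u·A_nt = 765.2 kN → 574 kN.
Bolt shear governs: 318 kN.

318 kN (bolt shear governs)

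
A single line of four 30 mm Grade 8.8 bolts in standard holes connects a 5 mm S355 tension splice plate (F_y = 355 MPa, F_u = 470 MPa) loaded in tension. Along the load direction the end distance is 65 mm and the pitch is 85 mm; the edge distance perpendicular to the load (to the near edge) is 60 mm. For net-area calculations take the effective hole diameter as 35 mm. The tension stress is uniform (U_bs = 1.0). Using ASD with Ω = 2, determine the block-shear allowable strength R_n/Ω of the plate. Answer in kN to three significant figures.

189 kN

Shear plane L_v = 65 + 3·85 = 320 mm; A_gv = 320 × 5 = 1600 mm².
A_nv = (320 − 3.5·35) × 5 = 987.5 mm².
A_nt = (60 − 0.5·35) × 5 = 212.5 mm².
0.6 F_u A_nv = 278.5 kN; 0.6 F_y A_gv = 340.8 kN → shear rupture governs the shear term.
R_n = 278.5 + 1.0 × 470 × 212.5 / 1000 = 378.4 kN.
Allowable strength R_n/Ω = 378.4 / 2 = 189 kN.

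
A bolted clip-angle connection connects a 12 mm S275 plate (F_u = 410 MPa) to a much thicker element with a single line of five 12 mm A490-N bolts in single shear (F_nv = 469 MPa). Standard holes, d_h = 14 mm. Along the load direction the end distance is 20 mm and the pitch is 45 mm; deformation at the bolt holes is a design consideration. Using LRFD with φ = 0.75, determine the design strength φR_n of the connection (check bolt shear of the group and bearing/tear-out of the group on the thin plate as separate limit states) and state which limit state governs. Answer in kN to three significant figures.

199 kN (bolt shear governs)

Bolt shear: A_b = π·12²/4 = 113.1 mm²; R_n = 469 × 113.1 × 5 × 1 / 1000 = 265.2 kN → 0.75 × 265.2 = 199 kN.
Bearing (1.2 l_c t F_u ≤ 2.4 d t F_u): upper limit = 2.4·12·12·410 / 1000 = 141.7 kN.
  Edge l_c = 20 − 14/2 = 13 → r_n = 76.75 kN; interior l_c = 45 − 14 = 31 → r_n = 141.7 kN.
  R_n,bearing = 1·76.75 + 4·141.7 = 643.5 kN → 0.75 × 643.5 = 483 kN.
Bolt shear governs: 199 kN.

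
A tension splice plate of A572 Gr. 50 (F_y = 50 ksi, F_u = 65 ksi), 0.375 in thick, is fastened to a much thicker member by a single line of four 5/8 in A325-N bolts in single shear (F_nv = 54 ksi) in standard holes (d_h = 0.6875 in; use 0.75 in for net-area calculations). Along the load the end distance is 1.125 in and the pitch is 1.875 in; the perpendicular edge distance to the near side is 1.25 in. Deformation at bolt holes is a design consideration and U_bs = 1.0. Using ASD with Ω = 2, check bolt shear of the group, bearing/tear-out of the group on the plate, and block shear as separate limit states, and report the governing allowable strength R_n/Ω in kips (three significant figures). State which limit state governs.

Bolt shear: A_b = π·0.625²/4 = 0.3068 in²; R_n = 54 × 0.3068 × 4 × 1 = 66.27 kips → 66.27 / 2 = 33.1 kips.
Bearing: edge l_c = 0.7812, r_n = 22.85 kips; interior l_c = 1.188, r_n = 34.73 kips; R_n = 22.85 + 3·34.73 = 127.1 kips → 63.5 kips.
Block shear: A_gv = 2.531, A_nv = 1.547, A_nt = 0.3281 in²; R_n = min(0.6F_uA_nv, 0.6F_yA_gv) + U_bs·F_u·A_nt = 81.66 kips → 40.8 kips.
Bolt shear governs: 33.1 kips.

33.1 kips (bolt shear governs)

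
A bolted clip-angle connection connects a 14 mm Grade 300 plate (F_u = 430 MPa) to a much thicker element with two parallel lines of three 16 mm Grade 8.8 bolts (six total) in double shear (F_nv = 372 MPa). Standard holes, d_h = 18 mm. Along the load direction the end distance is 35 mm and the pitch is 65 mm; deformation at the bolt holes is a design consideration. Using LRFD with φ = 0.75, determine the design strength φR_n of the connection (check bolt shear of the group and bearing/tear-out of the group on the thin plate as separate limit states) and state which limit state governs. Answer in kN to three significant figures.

Bolt shear: A_b = π·16²/4 = 201.1 mm²; R_n = 372 × 201.1 × 6 × 2 / 1000 = 897.5 kN → 0.75 × 897.5 = 673 kN.
Bearing (1.2 l_c t F_u ≤ 2.4 d t F_u): upper limit = 2.4·16·14·430 / 1000 = 231.2 kN.
  Edge l_c = 35 − 18/2 = 26 → r_n = 187.8 kN; interior l_c = 65 − 18 = 47 → r_n = 231.2 kN.
  R_n,bearing = 2·187.8 + 4·231.2 = 1300 kN → 0.75 × 1300 = 975 kN.
Bolt shear governs: 673 kN.

673 kN (bolt shear governs)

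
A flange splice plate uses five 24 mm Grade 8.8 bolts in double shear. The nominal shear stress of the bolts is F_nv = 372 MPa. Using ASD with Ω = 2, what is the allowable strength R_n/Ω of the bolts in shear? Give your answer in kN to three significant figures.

841 kN

A_b = π × 24² / 4 = 452.4 mm².
R_n = F_nv · A_b · n · n_s = 372 × 452.4 × 5 × 2 / 1000 = 1683 kN.
Allowable strength R_n/Ω = 1683 / 2 = 841 kN.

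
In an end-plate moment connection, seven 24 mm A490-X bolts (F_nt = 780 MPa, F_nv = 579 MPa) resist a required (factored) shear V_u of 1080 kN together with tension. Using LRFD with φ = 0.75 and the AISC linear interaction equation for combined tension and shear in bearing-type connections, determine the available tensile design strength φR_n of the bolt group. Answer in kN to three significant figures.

953 kN

A_b = π·24²/4 = 452.4 mm²; f_rv = 1080 × 1000 / (7 × 452.4) = 341 MPa.
F'_nt = 1.3 F_nt − (F_nt / φF_nv) f_rv = 1.3·780 − (780/(0.75·579))·341 = 401.4 MPa, capped at F_nt → F'_nt = 401.4 MPa.
R_n = F'_nt · A_b · n = 401.4 × 452.4 × 7 / 1000 = 1271 kN.
Design strength φR_n = 0.75 × 1271 = 953 kN.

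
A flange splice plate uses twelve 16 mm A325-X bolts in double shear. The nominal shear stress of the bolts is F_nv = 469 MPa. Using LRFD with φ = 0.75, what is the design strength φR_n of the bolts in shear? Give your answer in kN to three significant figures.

A_b = π × 16² / 4 = 201.1 mm².
R_n = F_nv · A_b · n · n_s = 469 × 201.1 × 12 × 2 / 1000 = 2263 kN.
Design strength φR_n = 0.75 × 2263 = 1700 kN.

1700 kN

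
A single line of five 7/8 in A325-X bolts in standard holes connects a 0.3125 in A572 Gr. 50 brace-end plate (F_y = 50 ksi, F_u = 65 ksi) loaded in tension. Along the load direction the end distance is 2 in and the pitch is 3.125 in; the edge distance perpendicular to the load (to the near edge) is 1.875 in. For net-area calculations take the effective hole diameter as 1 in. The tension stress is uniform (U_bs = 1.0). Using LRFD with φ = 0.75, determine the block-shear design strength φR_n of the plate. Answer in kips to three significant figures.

112 kips

Shear plane L_v = 2 + 4·3.125 = 14.5 in; A_gv = 14.5 × 0.3125 = 4.531 in².
A_nv = (14.5 − 4.5·1) × 0.3125 = 3.125 in².
A_nt = (1.875 − 0.5·1) × 0.3125 = 0.4297 in².
0.6 F_u A_nv = 121.9 kips; 0.6 F_y A_gv = 135.9 kips → shear rupture governs the shear term.
R_n = 121.9 + 1.0 × 65 × 0.4297 = 149.8 kips.
Design strength φR_n = 0.75 × 149.8 = 112 kips.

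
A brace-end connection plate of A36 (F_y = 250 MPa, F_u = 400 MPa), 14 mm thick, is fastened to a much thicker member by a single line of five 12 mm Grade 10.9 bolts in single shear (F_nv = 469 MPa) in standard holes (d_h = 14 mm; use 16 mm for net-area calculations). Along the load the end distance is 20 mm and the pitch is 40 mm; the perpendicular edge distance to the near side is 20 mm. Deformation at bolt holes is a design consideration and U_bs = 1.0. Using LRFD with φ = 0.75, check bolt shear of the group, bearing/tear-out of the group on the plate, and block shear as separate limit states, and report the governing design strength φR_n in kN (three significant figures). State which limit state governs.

Bolt shear: A_b = π·12²/4 = 113.1 mm²; R_n = 469 × 113.1 × 5 × 1 / 1000 = 265.2 kN → 0.75 × 265.2 = 199 kN.
Bearing: edge l_c = 13, r_n = 87.36 kN; interior l_c = 26, r_n = 161.3 kN; R_n = 87.36 + 4·161.3 = 732.5 kN → 549 kN.
Block shear: A_gv = 2520, A_nv = 1512, A_nt = 168 mm²; R_n = min(0.6F_uA_nv, 0.6F_yA_gv) + U_bs·F_u·A_nt = 430.1 kN → 323 kN.
Bolt shear governs: 199 kN.

199 kN (bolt shear governs)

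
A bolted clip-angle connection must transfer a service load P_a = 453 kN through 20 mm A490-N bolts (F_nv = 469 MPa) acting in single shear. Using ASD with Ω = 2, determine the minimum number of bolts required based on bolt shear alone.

7 bolts

A_b = π·20²/4 = 314.2 mm².
Per-bolt allowable strength R_n/Ω = 469 × 314.2 × 1 / 1000 / 2 = 73.67 kN.
n ≥ 453 / 73.67 = 6.149 → use 7 bolts.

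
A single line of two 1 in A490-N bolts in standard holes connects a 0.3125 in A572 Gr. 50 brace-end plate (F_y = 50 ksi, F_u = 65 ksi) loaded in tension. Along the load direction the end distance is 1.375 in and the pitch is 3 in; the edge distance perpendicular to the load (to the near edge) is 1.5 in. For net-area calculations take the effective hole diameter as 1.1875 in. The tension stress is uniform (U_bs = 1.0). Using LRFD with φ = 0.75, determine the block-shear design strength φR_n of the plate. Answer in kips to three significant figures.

37.5 kips

Shear plane L_v = 1.375 + 1·3 = 4.375 in; A_gv = 4.375 × 0.3125 = 1.367 in².
A_nv = (4.375 − 1.5·1.1875) × 0.3125 = 0.8105 in².
A_nt = (1.5 − 0.5·1.1875) × 0.3125 = 0.2832 in².
0.6 F_u A_nv = 31.61 kips; 0.6 F_y A_gv = 41.02 kips → shear rupture governs the shear term.
R_n = 31.61 + 1.0 × 65 × 0.2832 = 50.02 kips.
Design strength φR_n = 0.75 × 50.02 = 37.5 kips.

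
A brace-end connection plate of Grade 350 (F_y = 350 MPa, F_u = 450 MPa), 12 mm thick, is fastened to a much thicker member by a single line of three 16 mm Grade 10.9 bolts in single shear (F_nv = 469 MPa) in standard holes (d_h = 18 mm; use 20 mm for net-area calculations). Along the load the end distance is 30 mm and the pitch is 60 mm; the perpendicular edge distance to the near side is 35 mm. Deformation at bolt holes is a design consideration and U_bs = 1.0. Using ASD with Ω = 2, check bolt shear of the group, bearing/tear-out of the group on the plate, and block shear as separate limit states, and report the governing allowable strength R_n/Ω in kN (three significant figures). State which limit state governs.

Bolt shear: A_b = π·16²/4 = 201.1 mm²; R_n = 469 × 201.1 × 3 × 1 / 1000 = 282.9 kN → 282.9 / 2 = 141 kN.
Bearing: edge l_c = 21, r_n = 136.1 kN; interior l_c = 42, r_n = 207.4 kN; R_n = 136.1 + 2·207.4 = 550.8 kN → 275 kN.
Block shear: A_gv = 1800, A_nv = 1200, A_nt = 300 mm²; R_n = min(0.6F_uA_nv, 0.6F_yA_gv) + U_bs·F_u·A_nt = 459 kN → 230 kN.
Bolt shear governs: 141 kN.

141 kN (bolt shear governs)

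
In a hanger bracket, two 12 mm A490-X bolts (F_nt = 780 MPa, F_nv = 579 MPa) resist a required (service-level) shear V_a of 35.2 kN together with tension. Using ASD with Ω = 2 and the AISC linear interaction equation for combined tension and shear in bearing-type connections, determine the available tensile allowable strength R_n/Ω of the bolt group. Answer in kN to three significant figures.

A_b = π·12²/4 = 113.1 mm²; f_rv = 35.2 × 1000 / (2 × 113.1) = 155.6 MPa.
F'_nt = 1.3 F_nt − (Ω F_nt / F_nv) f_rv = 1.3·780 − (2·780/579)·155.6 = 594.7 MPa, capped at F_nt → F'_nt = 594.7 MPa.
R_n = F'_nt · A_b · n = 594.7 × 113.1 × 2 / 1000 = 134.5 kN.
Allowable strength R_n/Ω = 134.5 / 2 = 67.3 kN.

67.3 kN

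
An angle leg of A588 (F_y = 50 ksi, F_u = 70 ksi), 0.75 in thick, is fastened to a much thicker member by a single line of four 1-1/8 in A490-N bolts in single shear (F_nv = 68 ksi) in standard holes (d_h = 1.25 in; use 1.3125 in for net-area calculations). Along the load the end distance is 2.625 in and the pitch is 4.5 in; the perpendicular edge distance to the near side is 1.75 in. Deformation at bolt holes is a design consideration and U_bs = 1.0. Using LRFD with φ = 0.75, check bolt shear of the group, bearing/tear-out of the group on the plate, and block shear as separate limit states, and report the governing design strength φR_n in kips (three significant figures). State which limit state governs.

Bolt shear: A_b = π·1.125²/4 = 0.994 in²; R_n = 68 × 0.994 × 4 × 1 = 270.4 kips → 0.75 × 270.4 = 203 kips.
Bearing: edge l_c = 2, r_n = 126 kips; interior l_c = 3.25, r_n = 141.8 kips; R_n = 126 + 3·141.8 = 551.2 kips → 413 kips.
Block shear: A_gv = 12.09, A_nv = 8.648, A_nt = 0.8203 in²; R_n = min(0.6F_uA_nv, 0.6F_yA_gv) + U_bs·F_u·A_nt = 420.2 kips → 315 kips.
Bolt shear governs: 203 kips.

203 kips (bolt shear governs)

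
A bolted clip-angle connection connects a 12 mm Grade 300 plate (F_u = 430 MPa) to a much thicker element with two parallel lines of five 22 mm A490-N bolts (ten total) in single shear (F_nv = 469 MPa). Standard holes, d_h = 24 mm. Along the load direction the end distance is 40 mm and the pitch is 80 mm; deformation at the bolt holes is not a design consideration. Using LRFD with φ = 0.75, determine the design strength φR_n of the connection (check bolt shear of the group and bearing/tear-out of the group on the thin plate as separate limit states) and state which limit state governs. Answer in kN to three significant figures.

Bolt shear: A_b = π·22²/4 = 380.1 mm²; R_n = 469 × 380.1 × 10 × 1 / 1000 = 1783 kN → 0.75 × 1783 = 1340 kN.
Bearing (1.5 l_c t F_u ≤ 3.0 d t F_u): upper limit = 3.0·22·12·430 / 1000 = 340.6 kN.
  Edge l_c = 40 − 24/2 = 28 → r_n = 216.7 kN; interior l_c = 80 − 24 = 56 → r_n = 340.6 kN.
  R_n,bearing = 2·216.7 + 8·340.6 = 3158 kN → 0.75 × 3158 = 2370 kN.
Bolt shear governs: 1340 kN.

1340 kN (bolt shear governs)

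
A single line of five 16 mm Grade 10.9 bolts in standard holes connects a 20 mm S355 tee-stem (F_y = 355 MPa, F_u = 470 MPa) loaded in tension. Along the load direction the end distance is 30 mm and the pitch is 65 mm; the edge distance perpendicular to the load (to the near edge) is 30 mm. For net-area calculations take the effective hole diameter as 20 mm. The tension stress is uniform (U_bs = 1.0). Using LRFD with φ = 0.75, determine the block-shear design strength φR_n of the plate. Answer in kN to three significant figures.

987 kN

Shear plane L_v = 30 + 4·65 = 290 mm; A_gv = 290 × 20 = 5800 mm².
A_nv = (290 − 4.5·20) × 20 = 4000 mm².
A_nt = (30 − 0.5·20) × 20 = 400 mm².
0.6 F_u A_nv = 1128 kN; 0.6 F_y A_gv = 1235 kN → shear rupture governs the shear term.
R_n = 1128 + 1.0 × 470 × 400 / 1000 = 1316 kN.
Design strength φR_n = 0.75 × 1316 = 987 kN.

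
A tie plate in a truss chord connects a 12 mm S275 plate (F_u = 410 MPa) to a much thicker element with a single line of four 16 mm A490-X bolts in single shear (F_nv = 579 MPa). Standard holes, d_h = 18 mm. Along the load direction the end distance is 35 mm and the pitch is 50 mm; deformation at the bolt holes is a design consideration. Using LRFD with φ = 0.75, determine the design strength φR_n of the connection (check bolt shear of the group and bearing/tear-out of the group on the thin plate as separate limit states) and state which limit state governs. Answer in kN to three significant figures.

Bolt shear: A_b = π·16²/4 = 201.1 mm²; R_n = 579 × 201.1 × 4 × 1 / 1000 = 465.7 kN → 0.75 × 465.7 = 349 kN.
Bearing (1.2 l_c t F_u ≤ 2.4 d t F_u): upper limit = 2.4·16·12·410 / 1000 = 188.9 kN.
  Edge l_c = 35 − 18/2 = 26 → r_n = 153.5 kN; interior l_c = 50 − 18 = 32 → r_n = 188.9 kN.
  R_n,bearing = 1·153.5 + 3·188.9 = 720.3 kN → 0.75 × 720.3 = 540 kN.
Bolt shear governs: 349 kN.

349 kN (bolt shear governs)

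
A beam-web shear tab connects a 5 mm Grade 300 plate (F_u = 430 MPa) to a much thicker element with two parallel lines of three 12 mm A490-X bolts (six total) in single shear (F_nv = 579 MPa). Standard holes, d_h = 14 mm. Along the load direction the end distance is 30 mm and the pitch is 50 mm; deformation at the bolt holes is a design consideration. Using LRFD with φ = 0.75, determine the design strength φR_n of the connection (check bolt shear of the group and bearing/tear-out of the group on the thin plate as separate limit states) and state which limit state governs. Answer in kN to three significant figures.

275 kN (bearing governs)

Bolt shear: A_b = π·12²/4 = 113.1 mm²; R_n = 579 × 113.1 × 6 × 1 / 1000 = 392.9 kN → 0.75 × 392.9 = 295 kN.
Bearing (1.2 l_c t F_u ≤ 2.4 d t F_u): upper limit = 2.4·12·5·430 / 1000 = 61.92 kN.
  Edge l_c = 30 − 14/2 = 23 → r_n = 59.34 kN; interior l_c = 50 − 14 = 36 → r_n = 61.92 kN.
  R_n,bearing = 2·59.34 + 4·61.92 = 366.4 kN → 0.75 × 366.4 = 275 kN.
Bearing governs: 275 kN.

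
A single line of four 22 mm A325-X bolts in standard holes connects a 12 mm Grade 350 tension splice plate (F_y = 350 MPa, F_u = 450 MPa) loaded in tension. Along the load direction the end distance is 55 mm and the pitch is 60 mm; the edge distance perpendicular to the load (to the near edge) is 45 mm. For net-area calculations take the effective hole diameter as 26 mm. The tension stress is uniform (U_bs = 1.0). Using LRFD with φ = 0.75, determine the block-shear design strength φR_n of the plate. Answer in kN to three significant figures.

480 kN

Shear plane L_v = 55 + 3·60 = 235 mm; A_gv = 235 × 12 = 2820 mm².
A_nv = (235 − 3.5·26) × 12 = 1728 mm².
A_nt = (45 − 0.5·26) × 12 = 384 mm².
0.6 F_u A_nv = 466.6 kN; 0.6 F_y A_gv = 592.2 kN → shear rupture governs the shear term.
R_n = 466.6 + 1.0 × 450 × 384 / 1000 = 639.4 kN.
Design strength φR_n = 0.75 × 639.4 = 480 kN.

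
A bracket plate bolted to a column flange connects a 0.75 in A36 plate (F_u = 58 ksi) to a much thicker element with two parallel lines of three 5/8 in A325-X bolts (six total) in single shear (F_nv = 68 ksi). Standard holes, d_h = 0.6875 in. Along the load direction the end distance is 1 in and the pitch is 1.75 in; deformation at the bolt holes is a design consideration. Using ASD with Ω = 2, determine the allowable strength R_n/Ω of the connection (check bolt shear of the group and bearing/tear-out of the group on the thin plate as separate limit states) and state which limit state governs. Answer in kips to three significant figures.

62.6 kips (bolt shear governs)

Bolt shear: A_b = π·0.625²/4 = 0.3068 in²; R_n = 68 × 0.3068 × 6 × 1 = 125.2 kips → 125.2 / 2 = 62.6 kips.
Bearing (1.2 l_c t F_u ≤ 2.4 d t F_u): upper limit = 2.4·0.625·0.75·58 = 65.25 kips.
  Edge l_c = 1 − 0.6875/2 = 0.6562 → r_n = 34.26 kips; interior l_c = 1.75 − 0.6875 = 1.062 → r_n = 55.46 kips.
  R_n,bearing = 2·34.26 + 4·55.46 = 290.4 kips → 290.4 / 2 = 145 kips.
Bolt shear governs: 62.6 kips.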